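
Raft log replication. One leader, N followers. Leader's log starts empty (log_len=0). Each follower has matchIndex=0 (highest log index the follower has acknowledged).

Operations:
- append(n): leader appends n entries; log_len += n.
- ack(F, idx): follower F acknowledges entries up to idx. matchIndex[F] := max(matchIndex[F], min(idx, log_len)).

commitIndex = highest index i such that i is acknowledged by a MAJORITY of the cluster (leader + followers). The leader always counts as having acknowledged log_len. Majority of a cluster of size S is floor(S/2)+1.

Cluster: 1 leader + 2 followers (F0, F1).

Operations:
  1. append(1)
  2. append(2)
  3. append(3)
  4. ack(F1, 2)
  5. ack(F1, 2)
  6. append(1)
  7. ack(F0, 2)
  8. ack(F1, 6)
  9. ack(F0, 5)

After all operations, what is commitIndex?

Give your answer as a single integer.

Op 1: append 1 -> log_len=1
Op 2: append 2 -> log_len=3
Op 3: append 3 -> log_len=6
Op 4: F1 acks idx 2 -> match: F0=0 F1=2; commitIndex=2
Op 5: F1 acks idx 2 -> match: F0=0 F1=2; commitIndex=2
Op 6: append 1 -> log_len=7
Op 7: F0 acks idx 2 -> match: F0=2 F1=2; commitIndex=2
Op 8: F1 acks idx 6 -> match: F0=2 F1=6; commitIndex=6
Op 9: F0 acks idx 5 -> match: F0=5 F1=6; commitIndex=6

Answer: 6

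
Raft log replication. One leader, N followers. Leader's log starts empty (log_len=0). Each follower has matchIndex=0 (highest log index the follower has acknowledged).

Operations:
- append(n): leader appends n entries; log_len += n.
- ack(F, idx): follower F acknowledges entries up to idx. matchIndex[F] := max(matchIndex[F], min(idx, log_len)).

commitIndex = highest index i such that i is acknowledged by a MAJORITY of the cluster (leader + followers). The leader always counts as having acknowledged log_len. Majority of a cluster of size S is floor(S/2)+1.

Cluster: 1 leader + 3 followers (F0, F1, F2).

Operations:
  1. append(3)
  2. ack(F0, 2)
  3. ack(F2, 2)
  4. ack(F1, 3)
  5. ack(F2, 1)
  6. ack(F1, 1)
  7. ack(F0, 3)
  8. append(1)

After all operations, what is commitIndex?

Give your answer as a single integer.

Op 1: append 3 -> log_len=3
Op 2: F0 acks idx 2 -> match: F0=2 F1=0 F2=0; commitIndex=0
Op 3: F2 acks idx 2 -> match: F0=2 F1=0 F2=2; commitIndex=2
Op 4: F1 acks idx 3 -> match: F0=2 F1=3 F2=2; commitIndex=2
Op 5: F2 acks idx 1 -> match: F0=2 F1=3 F2=2; commitIndex=2
Op 6: F1 acks idx 1 -> match: F0=2 F1=3 F2=2; commitIndex=2
Op 7: F0 acks idx 3 -> match: F0=3 F1=3 F2=2; commitIndex=3
Op 8: append 1 -> log_len=4

Answer: 3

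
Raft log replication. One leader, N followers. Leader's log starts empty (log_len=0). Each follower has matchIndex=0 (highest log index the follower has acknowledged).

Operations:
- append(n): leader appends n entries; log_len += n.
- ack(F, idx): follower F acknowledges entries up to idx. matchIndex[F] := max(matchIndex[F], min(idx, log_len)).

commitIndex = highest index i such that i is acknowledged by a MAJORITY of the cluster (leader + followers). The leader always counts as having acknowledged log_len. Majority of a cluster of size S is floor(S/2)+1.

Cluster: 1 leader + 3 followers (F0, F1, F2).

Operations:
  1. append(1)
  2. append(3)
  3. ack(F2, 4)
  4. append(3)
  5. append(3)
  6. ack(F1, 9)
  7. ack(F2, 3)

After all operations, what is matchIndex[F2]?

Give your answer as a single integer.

Answer: 4

Derivation:
Op 1: append 1 -> log_len=1
Op 2: append 3 -> log_len=4
Op 3: F2 acks idx 4 -> match: F0=0 F1=0 F2=4; commitIndex=0
Op 4: append 3 -> log_len=7
Op 5: append 3 -> log_len=10
Op 6: F1 acks idx 9 -> match: F0=0 F1=9 F2=4; commitIndex=4
Op 7: F2 acks idx 3 -> match: F0=0 F1=9 F2=4; commitIndex=4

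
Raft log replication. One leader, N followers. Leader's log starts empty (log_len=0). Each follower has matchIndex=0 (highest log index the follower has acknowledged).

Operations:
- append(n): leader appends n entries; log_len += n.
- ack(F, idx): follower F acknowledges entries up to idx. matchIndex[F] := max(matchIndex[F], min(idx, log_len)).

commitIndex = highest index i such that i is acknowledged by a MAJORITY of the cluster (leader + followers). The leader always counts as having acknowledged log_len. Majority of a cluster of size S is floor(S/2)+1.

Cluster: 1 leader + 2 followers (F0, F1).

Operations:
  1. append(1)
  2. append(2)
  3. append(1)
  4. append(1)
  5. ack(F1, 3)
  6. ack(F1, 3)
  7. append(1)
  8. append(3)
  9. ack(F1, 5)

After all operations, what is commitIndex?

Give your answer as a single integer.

Op 1: append 1 -> log_len=1
Op 2: append 2 -> log_len=3
Op 3: append 1 -> log_len=4
Op 4: append 1 -> log_len=5
Op 5: F1 acks idx 3 -> match: F0=0 F1=3; commitIndex=3
Op 6: F1 acks idx 3 -> match: F0=0 F1=3; commitIndex=3
Op 7: append 1 -> log_len=6
Op 8: append 3 -> log_len=9
Op 9: F1 acks idx 5 -> match: F0=0 F1=5; commitIndex=5

Answer: 5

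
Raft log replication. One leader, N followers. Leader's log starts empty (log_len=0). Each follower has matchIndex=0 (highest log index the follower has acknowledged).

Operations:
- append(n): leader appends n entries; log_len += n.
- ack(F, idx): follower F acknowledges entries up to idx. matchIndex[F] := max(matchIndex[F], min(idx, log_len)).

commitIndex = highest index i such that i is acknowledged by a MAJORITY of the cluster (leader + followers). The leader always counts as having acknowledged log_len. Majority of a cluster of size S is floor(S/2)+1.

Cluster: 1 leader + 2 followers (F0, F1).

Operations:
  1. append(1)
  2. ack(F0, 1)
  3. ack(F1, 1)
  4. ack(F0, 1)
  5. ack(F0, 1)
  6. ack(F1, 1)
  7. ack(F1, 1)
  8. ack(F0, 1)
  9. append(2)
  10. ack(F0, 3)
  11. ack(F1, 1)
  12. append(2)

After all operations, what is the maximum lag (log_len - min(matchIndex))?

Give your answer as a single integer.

Answer: 4

Derivation:
Op 1: append 1 -> log_len=1
Op 2: F0 acks idx 1 -> match: F0=1 F1=0; commitIndex=1
Op 3: F1 acks idx 1 -> match: F0=1 F1=1; commitIndex=1
Op 4: F0 acks idx 1 -> match: F0=1 F1=1; commitIndex=1
Op 5: F0 acks idx 1 -> match: F0=1 F1=1; commitIndex=1
Op 6: F1 acks idx 1 -> match: F0=1 F1=1; commitIndex=1
Op 7: F1 acks idx 1 -> match: F0=1 F1=1; commitIndex=1
Op 8: F0 acks idx 1 -> match: F0=1 F1=1; commitIndex=1
Op 9: append 2 -> log_len=3
Op 10: F0 acks idx 3 -> match: F0=3 F1=1; commitIndex=3
Op 11: F1 acks idx 1 -> match: F0=3 F1=1; commitIndex=3
Op 12: append 2 -> log_len=5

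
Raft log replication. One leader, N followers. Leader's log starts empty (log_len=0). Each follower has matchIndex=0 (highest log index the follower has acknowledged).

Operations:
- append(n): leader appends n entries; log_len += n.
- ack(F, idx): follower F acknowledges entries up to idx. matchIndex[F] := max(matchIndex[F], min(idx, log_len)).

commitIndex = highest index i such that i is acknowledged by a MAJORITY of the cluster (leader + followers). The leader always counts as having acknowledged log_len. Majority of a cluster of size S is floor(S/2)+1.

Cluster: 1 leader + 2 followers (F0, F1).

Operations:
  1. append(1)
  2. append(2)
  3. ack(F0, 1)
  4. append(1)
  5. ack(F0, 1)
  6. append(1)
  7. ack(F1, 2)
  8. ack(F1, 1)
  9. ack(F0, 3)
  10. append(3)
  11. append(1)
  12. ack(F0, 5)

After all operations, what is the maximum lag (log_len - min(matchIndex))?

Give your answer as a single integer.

Answer: 7

Derivation:
Op 1: append 1 -> log_len=1
Op 2: append 2 -> log_len=3
Op 3: F0 acks idx 1 -> match: F0=1 F1=0; commitIndex=1
Op 4: append 1 -> log_len=4
Op 5: F0 acks idx 1 -> match: F0=1 F1=0; commitIndex=1
Op 6: append 1 -> log_len=5
Op 7: F1 acks idx 2 -> match: F0=1 F1=2; commitIndex=2
Op 8: F1 acks idx 1 -> match: F0=1 F1=2; commitIndex=2
Op 9: F0 acks idx 3 -> match: F0=3 F1=2; commitIndex=3
Op 10: append 3 -> log_len=8
Op 11: append 1 -> log_len=9
Op 12: F0 acks idx 5 -> match: F0=5 F1=2; commitIndex=5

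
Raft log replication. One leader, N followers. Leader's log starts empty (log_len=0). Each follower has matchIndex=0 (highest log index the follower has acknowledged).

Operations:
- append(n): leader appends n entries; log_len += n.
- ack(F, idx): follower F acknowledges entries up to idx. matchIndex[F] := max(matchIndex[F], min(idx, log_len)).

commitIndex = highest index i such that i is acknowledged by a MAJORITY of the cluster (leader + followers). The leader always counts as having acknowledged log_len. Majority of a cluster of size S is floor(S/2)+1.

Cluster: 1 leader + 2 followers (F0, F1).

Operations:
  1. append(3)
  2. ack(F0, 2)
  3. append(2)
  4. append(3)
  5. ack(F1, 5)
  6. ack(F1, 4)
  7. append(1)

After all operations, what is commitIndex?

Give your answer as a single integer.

Answer: 5

Derivation:
Op 1: append 3 -> log_len=3
Op 2: F0 acks idx 2 -> match: F0=2 F1=0; commitIndex=2
Op 3: append 2 -> log_len=5
Op 4: append 3 -> log_len=8
Op 5: F1 acks idx 5 -> match: F0=2 F1=5; commitIndex=5
Op 6: F1 acks idx 4 -> match: F0=2 F1=5; commitIndex=5
Op 7: append 1 -> log_len=9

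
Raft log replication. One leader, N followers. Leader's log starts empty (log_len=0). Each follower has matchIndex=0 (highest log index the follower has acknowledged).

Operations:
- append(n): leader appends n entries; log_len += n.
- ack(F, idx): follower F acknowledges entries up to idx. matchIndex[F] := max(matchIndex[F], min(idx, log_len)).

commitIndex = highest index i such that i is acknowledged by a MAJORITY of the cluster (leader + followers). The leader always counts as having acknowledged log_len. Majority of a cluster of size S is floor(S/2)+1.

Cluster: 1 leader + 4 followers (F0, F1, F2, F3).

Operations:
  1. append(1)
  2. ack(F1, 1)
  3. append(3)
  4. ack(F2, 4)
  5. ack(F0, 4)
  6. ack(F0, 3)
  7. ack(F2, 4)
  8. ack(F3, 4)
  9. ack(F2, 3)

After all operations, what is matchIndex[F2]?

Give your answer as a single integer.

Answer: 4

Derivation:
Op 1: append 1 -> log_len=1
Op 2: F1 acks idx 1 -> match: F0=0 F1=1 F2=0 F3=0; commitIndex=0
Op 3: append 3 -> log_len=4
Op 4: F2 acks idx 4 -> match: F0=0 F1=1 F2=4 F3=0; commitIndex=1
Op 5: F0 acks idx 4 -> match: F0=4 F1=1 F2=4 F3=0; commitIndex=4
Op 6: F0 acks idx 3 -> match: F0=4 F1=1 F2=4 F3=0; commitIndex=4
Op 7: F2 acks idx 4 -> match: F0=4 F1=1 F2=4 F3=0; commitIndex=4
Op 8: F3 acks idx 4 -> match: F0=4 F1=1 F2=4 F3=4; commitIndex=4
Op 9: F2 acks idx 3 -> match: F0=4 F1=1 F2=4 F3=4; commitIndex=4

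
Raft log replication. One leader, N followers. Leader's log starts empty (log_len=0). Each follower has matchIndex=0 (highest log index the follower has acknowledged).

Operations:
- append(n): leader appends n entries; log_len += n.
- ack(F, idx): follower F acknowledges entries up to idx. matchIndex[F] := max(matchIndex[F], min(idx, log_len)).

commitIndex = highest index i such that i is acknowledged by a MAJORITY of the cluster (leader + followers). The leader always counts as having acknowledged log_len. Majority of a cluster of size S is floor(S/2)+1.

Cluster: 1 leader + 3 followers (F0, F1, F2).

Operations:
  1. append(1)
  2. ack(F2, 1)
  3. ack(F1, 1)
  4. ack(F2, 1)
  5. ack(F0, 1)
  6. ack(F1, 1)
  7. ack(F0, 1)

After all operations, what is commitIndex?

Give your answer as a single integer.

Answer: 1

Derivation:
Op 1: append 1 -> log_len=1
Op 2: F2 acks idx 1 -> match: F0=0 F1=0 F2=1; commitIndex=0
Op 3: F1 acks idx 1 -> match: F0=0 F1=1 F2=1; commitIndex=1
Op 4: F2 acks idx 1 -> match: F0=0 F1=1 F2=1; commitIndex=1
Op 5: F0 acks idx 1 -> match: F0=1 F1=1 F2=1; commitIndex=1
Op 6: F1 acks idx 1 -> match: F0=1 F1=1 F2=1; commitIndex=1
Op 7: F0 acks idx 1 -> match: F0=1 F1=1 F2=1; commitIndex=1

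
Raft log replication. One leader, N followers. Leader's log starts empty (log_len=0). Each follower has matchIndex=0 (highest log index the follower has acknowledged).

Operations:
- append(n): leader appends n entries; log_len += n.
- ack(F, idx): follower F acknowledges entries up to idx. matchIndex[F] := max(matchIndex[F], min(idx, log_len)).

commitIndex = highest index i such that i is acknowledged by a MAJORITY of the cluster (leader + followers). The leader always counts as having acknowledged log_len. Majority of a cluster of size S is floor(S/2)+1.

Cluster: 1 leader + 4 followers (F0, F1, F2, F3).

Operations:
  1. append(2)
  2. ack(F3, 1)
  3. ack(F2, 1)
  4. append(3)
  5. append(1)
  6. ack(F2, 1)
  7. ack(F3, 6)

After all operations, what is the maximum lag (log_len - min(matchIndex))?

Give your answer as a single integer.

Answer: 6

Derivation:
Op 1: append 2 -> log_len=2
Op 2: F3 acks idx 1 -> match: F0=0 F1=0 F2=0 F3=1; commitIndex=0
Op 3: F2 acks idx 1 -> match: F0=0 F1=0 F2=1 F3=1; commitIndex=1
Op 4: append 3 -> log_len=5
Op 5: append 1 -> log_len=6
Op 6: F2 acks idx 1 -> match: F0=0 F1=0 F2=1 F3=1; commitIndex=1
Op 7: F3 acks idx 6 -> match: F0=0 F1=0 F2=1 F3=6; commitIndex=1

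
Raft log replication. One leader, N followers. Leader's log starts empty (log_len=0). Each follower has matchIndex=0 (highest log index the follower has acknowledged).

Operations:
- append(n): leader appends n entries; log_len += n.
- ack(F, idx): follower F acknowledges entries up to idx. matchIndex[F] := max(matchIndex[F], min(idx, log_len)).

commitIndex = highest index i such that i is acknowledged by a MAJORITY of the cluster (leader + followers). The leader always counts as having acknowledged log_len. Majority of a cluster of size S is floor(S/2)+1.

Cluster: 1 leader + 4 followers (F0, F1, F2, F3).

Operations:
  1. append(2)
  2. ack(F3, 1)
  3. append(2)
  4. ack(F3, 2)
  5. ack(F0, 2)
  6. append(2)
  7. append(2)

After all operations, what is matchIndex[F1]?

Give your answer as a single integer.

Op 1: append 2 -> log_len=2
Op 2: F3 acks idx 1 -> match: F0=0 F1=0 F2=0 F3=1; commitIndex=0
Op 3: append 2 -> log_len=4
Op 4: F3 acks idx 2 -> match: F0=0 F1=0 F2=0 F3=2; commitIndex=0
Op 5: F0 acks idx 2 -> match: F0=2 F1=0 F2=0 F3=2; commitIndex=2
Op 6: append 2 -> log_len=6
Op 7: append 2 -> log_len=8

Answer: 0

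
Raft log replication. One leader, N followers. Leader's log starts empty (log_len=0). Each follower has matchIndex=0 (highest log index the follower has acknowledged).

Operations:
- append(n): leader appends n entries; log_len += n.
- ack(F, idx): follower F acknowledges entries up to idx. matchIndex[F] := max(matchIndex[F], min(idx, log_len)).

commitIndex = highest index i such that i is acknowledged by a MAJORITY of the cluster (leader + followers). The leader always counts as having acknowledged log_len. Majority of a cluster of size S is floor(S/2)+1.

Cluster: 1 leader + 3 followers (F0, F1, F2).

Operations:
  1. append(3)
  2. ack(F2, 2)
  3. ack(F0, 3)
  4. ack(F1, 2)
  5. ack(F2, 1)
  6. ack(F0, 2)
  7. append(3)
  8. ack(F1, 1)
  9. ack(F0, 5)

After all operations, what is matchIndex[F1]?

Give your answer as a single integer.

Answer: 2

Derivation:
Op 1: append 3 -> log_len=3
Op 2: F2 acks idx 2 -> match: F0=0 F1=0 F2=2; commitIndex=0
Op 3: F0 acks idx 3 -> match: F0=3 F1=0 F2=2; commitIndex=2
Op 4: F1 acks idx 2 -> match: F0=3 F1=2 F2=2; commitIndex=2
Op 5: F2 acks idx 1 -> match: F0=3 F1=2 F2=2; commitIndex=2
Op 6: F0 acks idx 2 -> match: F0=3 F1=2 F2=2; commitIndex=2
Op 7: append 3 -> log_len=6
Op 8: F1 acks idx 1 -> match: F0=3 F1=2 F2=2; commitIndex=2
Op 9: F0 acks idx 5 -> match: F0=5 F1=2 F2=2; commitIndex=2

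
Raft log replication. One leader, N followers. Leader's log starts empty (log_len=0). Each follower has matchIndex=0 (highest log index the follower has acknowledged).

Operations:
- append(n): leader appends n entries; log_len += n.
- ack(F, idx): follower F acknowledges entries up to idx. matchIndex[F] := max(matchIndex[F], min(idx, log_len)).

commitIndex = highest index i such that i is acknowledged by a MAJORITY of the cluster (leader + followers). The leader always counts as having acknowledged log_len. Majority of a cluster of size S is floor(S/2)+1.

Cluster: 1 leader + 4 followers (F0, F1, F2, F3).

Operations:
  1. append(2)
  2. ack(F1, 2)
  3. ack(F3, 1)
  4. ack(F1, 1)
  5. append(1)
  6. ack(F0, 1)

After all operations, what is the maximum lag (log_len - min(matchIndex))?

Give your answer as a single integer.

Answer: 3

Derivation:
Op 1: append 2 -> log_len=2
Op 2: F1 acks idx 2 -> match: F0=0 F1=2 F2=0 F3=0; commitIndex=0
Op 3: F3 acks idx 1 -> match: F0=0 F1=2 F2=0 F3=1; commitIndex=1
Op 4: F1 acks idx 1 -> match: F0=0 F1=2 F2=0 F3=1; commitIndex=1
Op 5: append 1 -> log_len=3
Op 6: F0 acks idx 1 -> match: F0=1 F1=2 F2=0 F3=1; commitIndex=1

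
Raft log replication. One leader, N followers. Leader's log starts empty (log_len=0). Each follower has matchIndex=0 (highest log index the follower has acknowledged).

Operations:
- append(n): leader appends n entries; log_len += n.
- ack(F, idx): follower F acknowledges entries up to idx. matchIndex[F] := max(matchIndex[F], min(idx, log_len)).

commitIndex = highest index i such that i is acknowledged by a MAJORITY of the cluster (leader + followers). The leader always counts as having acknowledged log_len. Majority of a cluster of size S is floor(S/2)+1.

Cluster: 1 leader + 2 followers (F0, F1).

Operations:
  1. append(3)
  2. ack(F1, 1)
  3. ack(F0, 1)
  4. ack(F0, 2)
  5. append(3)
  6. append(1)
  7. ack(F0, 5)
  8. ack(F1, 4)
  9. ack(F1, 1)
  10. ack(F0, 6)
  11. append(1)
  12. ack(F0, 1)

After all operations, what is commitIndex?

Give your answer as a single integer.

Answer: 6

Derivation:
Op 1: append 3 -> log_len=3
Op 2: F1 acks idx 1 -> match: F0=0 F1=1; commitIndex=1
Op 3: F0 acks idx 1 -> match: F0=1 F1=1; commitIndex=1
Op 4: F0 acks idx 2 -> match: F0=2 F1=1; commitIndex=2
Op 5: append 3 -> log_len=6
Op 6: append 1 -> log_len=7
Op 7: F0 acks idx 5 -> match: F0=5 F1=1; commitIndex=5
Op 8: F1 acks idx 4 -> match: F0=5 F1=4; commitIndex=5
Op 9: F1 acks idx 1 -> match: F0=5 F1=4; commitIndex=5
Op 10: F0 acks idx 6 -> match: F0=6 F1=4; commitIndex=6
Op 11: append 1 -> log_len=8
Op 12: F0 acks idx 1 -> match: F0=6 F1=4; commitIndex=6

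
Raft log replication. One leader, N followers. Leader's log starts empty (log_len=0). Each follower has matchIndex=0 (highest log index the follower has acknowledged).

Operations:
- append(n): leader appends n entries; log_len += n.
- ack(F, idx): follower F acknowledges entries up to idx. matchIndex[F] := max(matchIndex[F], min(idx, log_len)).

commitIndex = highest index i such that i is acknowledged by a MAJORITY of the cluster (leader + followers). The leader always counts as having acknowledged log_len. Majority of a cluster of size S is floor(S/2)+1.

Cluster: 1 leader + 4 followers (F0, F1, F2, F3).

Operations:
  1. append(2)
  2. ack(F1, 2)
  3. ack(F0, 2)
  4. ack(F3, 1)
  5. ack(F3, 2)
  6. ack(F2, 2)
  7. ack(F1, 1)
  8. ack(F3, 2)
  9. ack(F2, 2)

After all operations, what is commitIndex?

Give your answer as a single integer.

Answer: 2

Derivation:
Op 1: append 2 -> log_len=2
Op 2: F1 acks idx 2 -> match: F0=0 F1=2 F2=0 F3=0; commitIndex=0
Op 3: F0 acks idx 2 -> match: F0=2 F1=2 F2=0 F3=0; commitIndex=2
Op 4: F3 acks idx 1 -> match: F0=2 F1=2 F2=0 F3=1; commitIndex=2
Op 5: F3 acks idx 2 -> match: F0=2 F1=2 F2=0 F3=2; commitIndex=2
Op 6: F2 acks idx 2 -> match: F0=2 F1=2 F2=2 F3=2; commitIndex=2
Op 7: F1 acks idx 1 -> match: F0=2 F1=2 F2=2 F3=2; commitIndex=2
Op 8: F3 acks idx 2 -> match: F0=2 F1=2 F2=2 F3=2; commitIndex=2
Op 9: F2 acks idx 2 -> match: F0=2 F1=2 F2=2 F3=2; commitIndex=2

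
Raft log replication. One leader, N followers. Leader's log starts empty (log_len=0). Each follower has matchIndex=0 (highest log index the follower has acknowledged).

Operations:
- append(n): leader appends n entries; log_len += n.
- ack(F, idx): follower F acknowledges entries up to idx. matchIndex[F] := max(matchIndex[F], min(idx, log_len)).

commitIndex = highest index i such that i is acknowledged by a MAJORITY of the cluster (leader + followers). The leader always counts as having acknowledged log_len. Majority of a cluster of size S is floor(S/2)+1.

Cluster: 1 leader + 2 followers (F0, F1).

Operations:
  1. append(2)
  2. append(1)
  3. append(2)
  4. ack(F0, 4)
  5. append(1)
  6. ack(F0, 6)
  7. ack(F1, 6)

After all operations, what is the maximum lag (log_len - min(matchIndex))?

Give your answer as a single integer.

Op 1: append 2 -> log_len=2
Op 2: append 1 -> log_len=3
Op 3: append 2 -> log_len=5
Op 4: F0 acks idx 4 -> match: F0=4 F1=0; commitIndex=4
Op 5: append 1 -> log_len=6
Op 6: F0 acks idx 6 -> match: F0=6 F1=0; commitIndex=6
Op 7: F1 acks idx 6 -> match: F0=6 F1=6; commitIndex=6

Answer: 0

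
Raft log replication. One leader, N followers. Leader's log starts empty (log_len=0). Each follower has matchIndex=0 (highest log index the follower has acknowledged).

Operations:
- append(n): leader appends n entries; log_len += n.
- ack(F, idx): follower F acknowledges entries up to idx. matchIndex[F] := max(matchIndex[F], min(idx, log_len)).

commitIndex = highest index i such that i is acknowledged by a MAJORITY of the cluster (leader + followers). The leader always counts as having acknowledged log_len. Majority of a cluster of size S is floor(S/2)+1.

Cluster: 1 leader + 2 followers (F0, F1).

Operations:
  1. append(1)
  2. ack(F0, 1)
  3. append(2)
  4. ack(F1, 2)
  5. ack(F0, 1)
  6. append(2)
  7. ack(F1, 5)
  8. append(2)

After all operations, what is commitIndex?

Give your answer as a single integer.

Answer: 5

Derivation:
Op 1: append 1 -> log_len=1
Op 2: F0 acks idx 1 -> match: F0=1 F1=0; commitIndex=1
Op 3: append 2 -> log_len=3
Op 4: F1 acks idx 2 -> match: F0=1 F1=2; commitIndex=2
Op 5: F0 acks idx 1 -> match: F0=1 F1=2; commitIndex=2
Op 6: append 2 -> log_len=5
Op 7: F1 acks idx 5 -> match: F0=1 F1=5; commitIndex=5
Op 8: append 2 -> log_len=7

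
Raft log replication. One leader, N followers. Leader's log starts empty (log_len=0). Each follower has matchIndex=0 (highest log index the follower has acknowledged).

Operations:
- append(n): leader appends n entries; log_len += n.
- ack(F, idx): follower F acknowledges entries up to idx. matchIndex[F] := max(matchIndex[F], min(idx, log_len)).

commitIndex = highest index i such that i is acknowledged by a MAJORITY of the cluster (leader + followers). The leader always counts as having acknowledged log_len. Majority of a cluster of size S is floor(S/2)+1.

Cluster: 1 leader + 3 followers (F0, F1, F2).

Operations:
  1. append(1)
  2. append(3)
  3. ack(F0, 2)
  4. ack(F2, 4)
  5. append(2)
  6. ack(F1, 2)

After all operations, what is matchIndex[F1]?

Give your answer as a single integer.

Answer: 2

Derivation:
Op 1: append 1 -> log_len=1
Op 2: append 3 -> log_len=4
Op 3: F0 acks idx 2 -> match: F0=2 F1=0 F2=0; commitIndex=0
Op 4: F2 acks idx 4 -> match: F0=2 F1=0 F2=4; commitIndex=2
Op 5: append 2 -> log_len=6
Op 6: F1 acks idx 2 -> match: F0=2 F1=2 F2=4; commitIndex=2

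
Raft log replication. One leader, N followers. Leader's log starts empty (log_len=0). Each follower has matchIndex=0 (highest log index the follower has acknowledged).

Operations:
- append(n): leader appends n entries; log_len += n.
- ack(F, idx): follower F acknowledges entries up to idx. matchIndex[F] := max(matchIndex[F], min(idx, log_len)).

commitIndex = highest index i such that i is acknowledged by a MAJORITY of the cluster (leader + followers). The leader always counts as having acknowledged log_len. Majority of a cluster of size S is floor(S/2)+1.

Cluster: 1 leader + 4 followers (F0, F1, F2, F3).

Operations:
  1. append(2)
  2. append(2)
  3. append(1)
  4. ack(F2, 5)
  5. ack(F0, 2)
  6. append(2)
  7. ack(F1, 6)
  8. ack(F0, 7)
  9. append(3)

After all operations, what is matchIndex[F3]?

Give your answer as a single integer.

Op 1: append 2 -> log_len=2
Op 2: append 2 -> log_len=4
Op 3: append 1 -> log_len=5
Op 4: F2 acks idx 5 -> match: F0=0 F1=0 F2=5 F3=0; commitIndex=0
Op 5: F0 acks idx 2 -> match: F0=2 F1=0 F2=5 F3=0; commitIndex=2
Op 6: append 2 -> log_len=7
Op 7: F1 acks idx 6 -> match: F0=2 F1=6 F2=5 F3=0; commitIndex=5
Op 8: F0 acks idx 7 -> match: F0=7 F1=6 F2=5 F3=0; commitIndex=6
Op 9: append 3 -> log_len=10

Answer: 0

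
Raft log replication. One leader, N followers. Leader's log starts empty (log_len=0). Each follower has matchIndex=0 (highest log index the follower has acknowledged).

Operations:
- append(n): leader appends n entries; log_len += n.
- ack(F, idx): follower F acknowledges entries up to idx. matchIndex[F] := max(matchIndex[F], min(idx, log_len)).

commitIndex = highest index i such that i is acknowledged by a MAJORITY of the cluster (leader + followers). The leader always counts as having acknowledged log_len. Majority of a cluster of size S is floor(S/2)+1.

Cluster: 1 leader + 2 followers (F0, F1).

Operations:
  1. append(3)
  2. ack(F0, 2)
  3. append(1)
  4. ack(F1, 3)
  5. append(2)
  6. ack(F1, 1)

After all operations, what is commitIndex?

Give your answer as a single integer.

Answer: 3

Derivation:
Op 1: append 3 -> log_len=3
Op 2: F0 acks idx 2 -> match: F0=2 F1=0; commitIndex=2
Op 3: append 1 -> log_len=4
Op 4: F1 acks idx 3 -> match: F0=2 F1=3; commitIndex=3
Op 5: append 2 -> log_len=6
Op 6: F1 acks idx 1 -> match: F0=2 F1=3; commitIndex=3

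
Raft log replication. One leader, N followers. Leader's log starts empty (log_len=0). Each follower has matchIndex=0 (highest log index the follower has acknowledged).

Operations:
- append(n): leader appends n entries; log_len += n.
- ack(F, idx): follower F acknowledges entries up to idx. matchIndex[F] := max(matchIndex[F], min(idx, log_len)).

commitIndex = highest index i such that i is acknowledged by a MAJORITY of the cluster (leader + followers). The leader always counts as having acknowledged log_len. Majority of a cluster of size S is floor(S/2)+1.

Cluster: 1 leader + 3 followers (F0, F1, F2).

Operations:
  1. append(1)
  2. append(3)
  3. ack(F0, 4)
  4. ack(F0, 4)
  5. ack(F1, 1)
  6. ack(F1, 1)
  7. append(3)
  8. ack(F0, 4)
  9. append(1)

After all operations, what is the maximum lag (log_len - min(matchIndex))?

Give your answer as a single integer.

Answer: 8

Derivation:
Op 1: append 1 -> log_len=1
Op 2: append 3 -> log_len=4
Op 3: F0 acks idx 4 -> match: F0=4 F1=0 F2=0; commitIndex=0
Op 4: F0 acks idx 4 -> match: F0=4 F1=0 F2=0; commitIndex=0
Op 5: F1 acks idx 1 -> match: F0=4 F1=1 F2=0; commitIndex=1
Op 6: F1 acks idx 1 -> match: F0=4 F1=1 F2=0; commitIndex=1
Op 7: append 3 -> log_len=7
Op 8: F0 acks idx 4 -> match: F0=4 F1=1 F2=0; commitIndex=1
Op 9: append 1 -> log_len=8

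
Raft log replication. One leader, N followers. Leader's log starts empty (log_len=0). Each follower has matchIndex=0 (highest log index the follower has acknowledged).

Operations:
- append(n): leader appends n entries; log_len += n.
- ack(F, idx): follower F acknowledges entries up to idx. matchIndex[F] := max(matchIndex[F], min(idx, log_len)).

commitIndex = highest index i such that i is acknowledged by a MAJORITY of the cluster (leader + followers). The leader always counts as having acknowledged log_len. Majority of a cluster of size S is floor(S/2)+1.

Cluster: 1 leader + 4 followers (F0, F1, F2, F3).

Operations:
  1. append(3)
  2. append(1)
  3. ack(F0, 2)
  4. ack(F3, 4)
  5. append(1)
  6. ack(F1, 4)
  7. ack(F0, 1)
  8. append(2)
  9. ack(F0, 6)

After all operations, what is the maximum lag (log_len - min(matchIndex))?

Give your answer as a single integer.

Answer: 7

Derivation:
Op 1: append 3 -> log_len=3
Op 2: append 1 -> log_len=4
Op 3: F0 acks idx 2 -> match: F0=2 F1=0 F2=0 F3=0; commitIndex=0
Op 4: F3 acks idx 4 -> match: F0=2 F1=0 F2=0 F3=4; commitIndex=2
Op 5: append 1 -> log_len=5
Op 6: F1 acks idx 4 -> match: F0=2 F1=4 F2=0 F3=4; commitIndex=4
Op 7: F0 acks idx 1 -> match: F0=2 F1=4 F2=0 F3=4; commitIndex=4
Op 8: append 2 -> log_len=7
Op 9: F0 acks idx 6 -> match: F0=6 F1=4 F2=0 F3=4; commitIndex=4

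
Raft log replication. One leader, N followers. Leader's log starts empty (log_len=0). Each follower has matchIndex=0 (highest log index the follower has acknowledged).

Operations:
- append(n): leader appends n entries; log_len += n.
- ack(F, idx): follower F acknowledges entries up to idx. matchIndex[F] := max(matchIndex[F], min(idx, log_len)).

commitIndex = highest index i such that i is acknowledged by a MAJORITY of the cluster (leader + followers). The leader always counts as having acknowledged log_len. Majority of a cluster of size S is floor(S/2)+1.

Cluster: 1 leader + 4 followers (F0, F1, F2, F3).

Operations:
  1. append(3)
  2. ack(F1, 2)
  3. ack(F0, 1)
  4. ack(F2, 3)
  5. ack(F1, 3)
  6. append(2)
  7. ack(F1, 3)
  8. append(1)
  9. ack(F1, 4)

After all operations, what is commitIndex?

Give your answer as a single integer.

Answer: 3

Derivation:
Op 1: append 3 -> log_len=3
Op 2: F1 acks idx 2 -> match: F0=0 F1=2 F2=0 F3=0; commitIndex=0
Op 3: F0 acks idx 1 -> match: F0=1 F1=2 F2=0 F3=0; commitIndex=1
Op 4: F2 acks idx 3 -> match: F0=1 F1=2 F2=3 F3=0; commitIndex=2
Op 5: F1 acks idx 3 -> match: F0=1 F1=3 F2=3 F3=0; commitIndex=3
Op 6: append 2 -> log_len=5
Op 7: F1 acks idx 3 -> match: F0=1 F1=3 F2=3 F3=0; commitIndex=3
Op 8: append 1 -> log_len=6
Op 9: F1 acks idx 4 -> match: F0=1 F1=4 F2=3 F3=0; commitIndex=3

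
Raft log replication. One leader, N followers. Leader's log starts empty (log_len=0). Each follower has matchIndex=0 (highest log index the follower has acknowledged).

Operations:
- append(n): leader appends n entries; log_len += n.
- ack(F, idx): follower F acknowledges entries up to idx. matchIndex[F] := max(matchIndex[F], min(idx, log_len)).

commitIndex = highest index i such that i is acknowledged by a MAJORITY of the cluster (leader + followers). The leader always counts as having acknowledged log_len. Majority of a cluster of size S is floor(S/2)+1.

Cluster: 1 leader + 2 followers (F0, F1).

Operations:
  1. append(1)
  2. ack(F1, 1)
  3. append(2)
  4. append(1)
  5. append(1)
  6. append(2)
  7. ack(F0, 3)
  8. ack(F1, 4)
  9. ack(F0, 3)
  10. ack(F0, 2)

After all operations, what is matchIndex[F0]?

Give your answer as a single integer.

Op 1: append 1 -> log_len=1
Op 2: F1 acks idx 1 -> match: F0=0 F1=1; commitIndex=1
Op 3: append 2 -> log_len=3
Op 4: append 1 -> log_len=4
Op 5: append 1 -> log_len=5
Op 6: append 2 -> log_len=7
Op 7: F0 acks idx 3 -> match: F0=3 F1=1; commitIndex=3
Op 8: F1 acks idx 4 -> match: F0=3 F1=4; commitIndex=4
Op 9: F0 acks idx 3 -> match: F0=3 F1=4; commitIndex=4
Op 10: F0 acks idx 2 -> match: F0=3 F1=4; commitIndex=4

Answer: 3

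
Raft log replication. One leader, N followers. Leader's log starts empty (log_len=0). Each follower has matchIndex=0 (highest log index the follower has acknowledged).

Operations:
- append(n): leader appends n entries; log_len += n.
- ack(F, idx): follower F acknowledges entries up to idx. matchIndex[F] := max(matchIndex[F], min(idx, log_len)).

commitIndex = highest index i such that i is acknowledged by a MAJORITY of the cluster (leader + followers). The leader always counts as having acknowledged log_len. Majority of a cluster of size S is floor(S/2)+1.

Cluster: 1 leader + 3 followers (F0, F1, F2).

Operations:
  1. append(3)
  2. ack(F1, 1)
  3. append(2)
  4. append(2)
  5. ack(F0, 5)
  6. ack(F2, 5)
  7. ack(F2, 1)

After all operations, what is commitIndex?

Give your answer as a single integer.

Answer: 5

Derivation:
Op 1: append 3 -> log_len=3
Op 2: F1 acks idx 1 -> match: F0=0 F1=1 F2=0; commitIndex=0
Op 3: append 2 -> log_len=5
Op 4: append 2 -> log_len=7
Op 5: F0 acks idx 5 -> match: F0=5 F1=1 F2=0; commitIndex=1
Op 6: F2 acks idx 5 -> match: F0=5 F1=1 F2=5; commitIndex=5
Op 7: F2 acks idx 1 -> match: F0=5 F1=1 F2=5; commitIndex=5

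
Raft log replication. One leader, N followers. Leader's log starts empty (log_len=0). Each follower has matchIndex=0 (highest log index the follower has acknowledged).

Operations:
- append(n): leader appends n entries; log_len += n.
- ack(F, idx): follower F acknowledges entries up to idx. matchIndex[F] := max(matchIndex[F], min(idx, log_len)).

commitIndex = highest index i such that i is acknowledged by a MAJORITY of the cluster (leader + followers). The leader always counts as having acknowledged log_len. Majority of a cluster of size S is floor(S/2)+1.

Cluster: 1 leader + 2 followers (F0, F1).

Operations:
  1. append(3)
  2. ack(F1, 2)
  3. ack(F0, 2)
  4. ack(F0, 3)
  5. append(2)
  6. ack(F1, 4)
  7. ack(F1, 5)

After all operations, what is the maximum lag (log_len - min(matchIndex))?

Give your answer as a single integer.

Op 1: append 3 -> log_len=3
Op 2: F1 acks idx 2 -> match: F0=0 F1=2; commitIndex=2
Op 3: F0 acks idx 2 -> match: F0=2 F1=2; commitIndex=2
Op 4: F0 acks idx 3 -> match: F0=3 F1=2; commitIndex=3
Op 5: append 2 -> log_len=5
Op 6: F1 acks idx 4 -> match: F0=3 F1=4; commitIndex=4
Op 7: F1 acks idx 5 -> match: F0=3 F1=5; commitIndex=5

Answer: 2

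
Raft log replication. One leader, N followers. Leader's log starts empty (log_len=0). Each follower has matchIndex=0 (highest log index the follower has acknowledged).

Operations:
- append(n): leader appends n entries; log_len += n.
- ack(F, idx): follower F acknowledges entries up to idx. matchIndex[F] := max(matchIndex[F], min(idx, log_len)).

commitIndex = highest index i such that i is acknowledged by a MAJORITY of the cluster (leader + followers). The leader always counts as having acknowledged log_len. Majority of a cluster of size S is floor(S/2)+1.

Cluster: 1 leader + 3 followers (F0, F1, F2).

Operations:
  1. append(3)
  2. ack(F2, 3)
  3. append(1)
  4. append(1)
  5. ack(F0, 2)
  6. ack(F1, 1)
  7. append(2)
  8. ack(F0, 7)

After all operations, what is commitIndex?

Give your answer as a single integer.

Answer: 3

Derivation:
Op 1: append 3 -> log_len=3
Op 2: F2 acks idx 3 -> match: F0=0 F1=0 F2=3; commitIndex=0
Op 3: append 1 -> log_len=4
Op 4: append 1 -> log_len=5
Op 5: F0 acks idx 2 -> match: F0=2 F1=0 F2=3; commitIndex=2
Op 6: F1 acks idx 1 -> match: F0=2 F1=1 F2=3; commitIndex=2
Op 7: append 2 -> log_len=7
Op 8: F0 acks idx 7 -> match: F0=7 F1=1 F2=3; commitIndex=3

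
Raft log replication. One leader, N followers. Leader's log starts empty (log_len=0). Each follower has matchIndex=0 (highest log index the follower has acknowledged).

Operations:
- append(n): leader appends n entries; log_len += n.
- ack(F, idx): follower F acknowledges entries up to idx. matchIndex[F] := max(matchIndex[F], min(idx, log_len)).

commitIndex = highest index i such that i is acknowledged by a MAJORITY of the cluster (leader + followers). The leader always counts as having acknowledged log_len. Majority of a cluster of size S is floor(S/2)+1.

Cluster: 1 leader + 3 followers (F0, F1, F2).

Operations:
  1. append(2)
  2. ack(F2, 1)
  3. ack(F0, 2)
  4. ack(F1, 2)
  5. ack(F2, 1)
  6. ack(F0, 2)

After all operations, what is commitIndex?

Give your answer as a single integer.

Answer: 2

Derivation:
Op 1: append 2 -> log_len=2
Op 2: F2 acks idx 1 -> match: F0=0 F1=0 F2=1; commitIndex=0
Op 3: F0 acks idx 2 -> match: F0=2 F1=0 F2=1; commitIndex=1
Op 4: F1 acks idx 2 -> match: F0=2 F1=2 F2=1; commitIndex=2
Op 5: F2 acks idx 1 -> match: F0=2 F1=2 F2=1; commitIndex=2
Op 6: F0 acks idx 2 -> match: F0=2 F1=2 F2=1; commitIndex=2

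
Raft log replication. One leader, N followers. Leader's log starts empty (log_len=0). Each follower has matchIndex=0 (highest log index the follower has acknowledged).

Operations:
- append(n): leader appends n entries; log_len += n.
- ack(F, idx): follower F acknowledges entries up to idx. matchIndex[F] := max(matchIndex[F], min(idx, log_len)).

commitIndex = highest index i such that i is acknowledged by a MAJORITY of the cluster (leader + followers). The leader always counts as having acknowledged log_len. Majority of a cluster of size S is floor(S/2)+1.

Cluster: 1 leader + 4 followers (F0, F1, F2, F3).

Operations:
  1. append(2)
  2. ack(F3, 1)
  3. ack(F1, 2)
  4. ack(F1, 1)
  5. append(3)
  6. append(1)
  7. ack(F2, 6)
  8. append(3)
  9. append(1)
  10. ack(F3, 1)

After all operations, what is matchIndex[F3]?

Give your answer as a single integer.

Op 1: append 2 -> log_len=2
Op 2: F3 acks idx 1 -> match: F0=0 F1=0 F2=0 F3=1; commitIndex=0
Op 3: F1 acks idx 2 -> match: F0=0 F1=2 F2=0 F3=1; commitIndex=1
Op 4: F1 acks idx 1 -> match: F0=0 F1=2 F2=0 F3=1; commitIndex=1
Op 5: append 3 -> log_len=5
Op 6: append 1 -> log_len=6
Op 7: F2 acks idx 6 -> match: F0=0 F1=2 F2=6 F3=1; commitIndex=2
Op 8: append 3 -> log_len=9
Op 9: append 1 -> log_len=10
Op 10: F3 acks idx 1 -> match: F0=0 F1=2 F2=6 F3=1; commitIndex=2

Answer: 1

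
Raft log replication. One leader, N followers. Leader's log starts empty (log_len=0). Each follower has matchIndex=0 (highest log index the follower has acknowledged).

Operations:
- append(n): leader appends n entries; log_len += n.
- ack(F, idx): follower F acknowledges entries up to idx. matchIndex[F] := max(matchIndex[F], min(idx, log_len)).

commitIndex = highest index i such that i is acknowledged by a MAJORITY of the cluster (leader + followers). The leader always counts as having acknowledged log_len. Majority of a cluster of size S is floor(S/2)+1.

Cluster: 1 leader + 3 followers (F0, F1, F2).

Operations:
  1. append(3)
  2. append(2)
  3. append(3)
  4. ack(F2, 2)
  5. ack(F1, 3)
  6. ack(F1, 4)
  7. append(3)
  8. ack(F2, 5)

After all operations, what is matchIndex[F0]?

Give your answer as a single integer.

Answer: 0

Derivation:
Op 1: append 3 -> log_len=3
Op 2: append 2 -> log_len=5
Op 3: append 3 -> log_len=8
Op 4: F2 acks idx 2 -> match: F0=0 F1=0 F2=2; commitIndex=0
Op 5: F1 acks idx 3 -> match: F0=0 F1=3 F2=2; commitIndex=2
Op 6: F1 acks idx 4 -> match: F0=0 F1=4 F2=2; commitIndex=2
Op 7: append 3 -> log_len=11
Op 8: F2 acks idx 5 -> match: F0=0 F1=4 F2=5; commitIndex=4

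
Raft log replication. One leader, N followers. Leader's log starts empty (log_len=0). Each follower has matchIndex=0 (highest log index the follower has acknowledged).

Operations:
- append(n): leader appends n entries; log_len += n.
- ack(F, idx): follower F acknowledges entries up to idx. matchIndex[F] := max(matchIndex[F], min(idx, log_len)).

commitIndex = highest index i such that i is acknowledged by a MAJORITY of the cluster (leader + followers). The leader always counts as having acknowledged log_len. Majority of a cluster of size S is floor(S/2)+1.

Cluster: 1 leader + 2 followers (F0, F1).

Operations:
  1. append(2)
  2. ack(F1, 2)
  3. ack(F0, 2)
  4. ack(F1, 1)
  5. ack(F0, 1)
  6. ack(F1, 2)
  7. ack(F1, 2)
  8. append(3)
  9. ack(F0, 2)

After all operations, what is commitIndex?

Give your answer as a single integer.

Op 1: append 2 -> log_len=2
Op 2: F1 acks idx 2 -> match: F0=0 F1=2; commitIndex=2
Op 3: F0 acks idx 2 -> match: F0=2 F1=2; commitIndex=2
Op 4: F1 acks idx 1 -> match: F0=2 F1=2; commitIndex=2
Op 5: F0 acks idx 1 -> match: F0=2 F1=2; commitIndex=2
Op 6: F1 acks idx 2 -> match: F0=2 F1=2; commitIndex=2
Op 7: F1 acks idx 2 -> match: F0=2 F1=2; commitIndex=2
Op 8: append 3 -> log_len=5
Op 9: F0 acks idx 2 -> match: F0=2 F1=2; commitIndex=2

Answer: 2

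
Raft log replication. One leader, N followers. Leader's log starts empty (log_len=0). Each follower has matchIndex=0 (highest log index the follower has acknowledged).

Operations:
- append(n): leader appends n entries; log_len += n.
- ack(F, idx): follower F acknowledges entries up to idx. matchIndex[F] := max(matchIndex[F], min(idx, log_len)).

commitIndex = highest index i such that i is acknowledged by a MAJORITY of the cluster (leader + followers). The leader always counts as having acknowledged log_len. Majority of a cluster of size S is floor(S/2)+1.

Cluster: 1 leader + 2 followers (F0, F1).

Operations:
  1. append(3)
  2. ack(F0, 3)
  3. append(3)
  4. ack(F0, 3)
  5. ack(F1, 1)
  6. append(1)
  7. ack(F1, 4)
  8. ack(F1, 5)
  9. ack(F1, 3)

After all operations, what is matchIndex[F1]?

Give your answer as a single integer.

Op 1: append 3 -> log_len=3
Op 2: F0 acks idx 3 -> match: F0=3 F1=0; commitIndex=3
Op 3: append 3 -> log_len=6
Op 4: F0 acks idx 3 -> match: F0=3 F1=0; commitIndex=3
Op 5: F1 acks idx 1 -> match: F0=3 F1=1; commitIndex=3
Op 6: append 1 -> log_len=7
Op 7: F1 acks idx 4 -> match: F0=3 F1=4; commitIndex=4
Op 8: F1 acks idx 5 -> match: F0=3 F1=5; commitIndex=5
Op 9: F1 acks idx 3 -> match: F0=3 F1=5; commitIndex=5

Answer: 5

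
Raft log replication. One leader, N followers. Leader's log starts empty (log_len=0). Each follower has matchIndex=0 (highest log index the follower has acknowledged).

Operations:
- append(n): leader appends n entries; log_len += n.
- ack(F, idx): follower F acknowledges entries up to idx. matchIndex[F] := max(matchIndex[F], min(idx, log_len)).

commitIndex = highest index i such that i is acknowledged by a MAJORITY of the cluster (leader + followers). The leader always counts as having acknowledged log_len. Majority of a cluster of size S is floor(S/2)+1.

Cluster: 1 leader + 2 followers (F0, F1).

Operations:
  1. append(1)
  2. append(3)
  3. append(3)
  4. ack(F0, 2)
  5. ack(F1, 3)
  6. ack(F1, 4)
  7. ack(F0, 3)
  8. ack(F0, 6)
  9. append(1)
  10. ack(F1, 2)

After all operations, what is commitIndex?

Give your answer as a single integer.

Op 1: append 1 -> log_len=1
Op 2: append 3 -> log_len=4
Op 3: append 3 -> log_len=7
Op 4: F0 acks idx 2 -> match: F0=2 F1=0; commitIndex=2
Op 5: F1 acks idx 3 -> match: F0=2 F1=3; commitIndex=3
Op 6: F1 acks idx 4 -> match: F0=2 F1=4; commitIndex=4
Op 7: F0 acks idx 3 -> match: F0=3 F1=4; commitIndex=4
Op 8: F0 acks idx 6 -> match: F0=6 F1=4; commitIndex=6
Op 9: append 1 -> log_len=8
Op 10: F1 acks idx 2 -> match: F0=6 F1=4; commitIndex=6

Answer: 6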